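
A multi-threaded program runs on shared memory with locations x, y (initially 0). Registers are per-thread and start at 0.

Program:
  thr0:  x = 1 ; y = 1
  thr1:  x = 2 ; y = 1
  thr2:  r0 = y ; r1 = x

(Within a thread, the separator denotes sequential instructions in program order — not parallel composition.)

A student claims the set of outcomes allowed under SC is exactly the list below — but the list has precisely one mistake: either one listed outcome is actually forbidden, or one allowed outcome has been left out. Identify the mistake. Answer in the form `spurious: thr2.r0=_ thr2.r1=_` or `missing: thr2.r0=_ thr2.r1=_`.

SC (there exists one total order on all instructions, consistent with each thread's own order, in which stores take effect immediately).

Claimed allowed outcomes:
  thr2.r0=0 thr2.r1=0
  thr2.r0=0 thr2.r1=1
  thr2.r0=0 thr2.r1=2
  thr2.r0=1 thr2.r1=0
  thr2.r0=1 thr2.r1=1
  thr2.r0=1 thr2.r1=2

spurious: thr2.r0=1 thr2.r1=0

outcome vector order: (thr2.r0,thr2.r1)
[SC] allowed = {<0 0>, <0 1>, <0 2>, <1 1>, <1 2>}
claimed∖SC = {<1 0>}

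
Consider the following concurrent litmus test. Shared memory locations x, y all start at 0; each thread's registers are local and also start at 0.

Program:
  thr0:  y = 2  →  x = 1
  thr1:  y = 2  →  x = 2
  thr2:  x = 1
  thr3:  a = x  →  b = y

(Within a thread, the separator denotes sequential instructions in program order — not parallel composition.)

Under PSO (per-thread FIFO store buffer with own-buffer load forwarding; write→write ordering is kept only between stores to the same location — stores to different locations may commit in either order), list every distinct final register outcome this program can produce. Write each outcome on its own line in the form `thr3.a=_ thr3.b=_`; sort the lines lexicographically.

outcome vector order: (thr3.a,thr3.b)
|PSO outcomes| = 6

thr3.a=0 thr3.b=0
thr3.a=0 thr3.b=2
thr3.a=1 thr3.b=0
thr3.a=1 thr3.b=2
thr3.a=2 thr3.b=0
thr3.a=2 thr3.b=2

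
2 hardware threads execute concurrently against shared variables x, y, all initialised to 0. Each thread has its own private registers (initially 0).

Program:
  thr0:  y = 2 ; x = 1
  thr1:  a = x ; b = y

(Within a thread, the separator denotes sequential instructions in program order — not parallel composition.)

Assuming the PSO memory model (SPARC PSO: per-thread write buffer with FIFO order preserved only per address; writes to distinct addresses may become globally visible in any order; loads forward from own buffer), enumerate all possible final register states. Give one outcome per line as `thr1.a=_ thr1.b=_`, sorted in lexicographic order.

outcome vector order: (thr1.a,thr1.b)
|PSO outcomes| = 4

thr1.a=0 thr1.b=0
thr1.a=0 thr1.b=2
thr1.a=1 thr1.b=0
thr1.a=1 thr1.b=2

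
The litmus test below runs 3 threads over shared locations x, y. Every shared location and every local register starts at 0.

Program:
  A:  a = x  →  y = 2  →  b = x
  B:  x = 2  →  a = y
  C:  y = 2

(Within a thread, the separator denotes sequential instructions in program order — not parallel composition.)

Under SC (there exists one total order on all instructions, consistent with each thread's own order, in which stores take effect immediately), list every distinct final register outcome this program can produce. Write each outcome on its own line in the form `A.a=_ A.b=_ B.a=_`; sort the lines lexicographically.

outcome vector order: (A.a,A.b,B.a)
|SC outcomes| = 5

A.a=0 A.b=0 B.a=2
A.a=0 A.b=2 B.a=0
A.a=0 A.b=2 B.a=2
A.a=2 A.b=2 B.a=0
A.a=2 A.b=2 B.a=2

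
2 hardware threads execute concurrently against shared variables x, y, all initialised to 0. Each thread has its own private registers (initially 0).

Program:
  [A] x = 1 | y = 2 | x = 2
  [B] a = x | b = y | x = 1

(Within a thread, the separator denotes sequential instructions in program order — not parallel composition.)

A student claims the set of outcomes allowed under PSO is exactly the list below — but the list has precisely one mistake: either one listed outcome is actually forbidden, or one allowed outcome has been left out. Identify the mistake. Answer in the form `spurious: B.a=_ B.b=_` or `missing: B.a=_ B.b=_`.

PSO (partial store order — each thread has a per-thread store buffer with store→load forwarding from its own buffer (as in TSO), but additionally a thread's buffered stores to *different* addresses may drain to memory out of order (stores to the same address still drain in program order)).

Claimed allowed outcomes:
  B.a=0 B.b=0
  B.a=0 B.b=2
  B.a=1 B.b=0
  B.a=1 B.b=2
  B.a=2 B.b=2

outcome vector order: (B.a,B.b)
under PSO → 0/0 0/2 1/0 1/2 2/0 2/2
PSO∖claimed = {2/0}

missing: B.a=2 B.b=0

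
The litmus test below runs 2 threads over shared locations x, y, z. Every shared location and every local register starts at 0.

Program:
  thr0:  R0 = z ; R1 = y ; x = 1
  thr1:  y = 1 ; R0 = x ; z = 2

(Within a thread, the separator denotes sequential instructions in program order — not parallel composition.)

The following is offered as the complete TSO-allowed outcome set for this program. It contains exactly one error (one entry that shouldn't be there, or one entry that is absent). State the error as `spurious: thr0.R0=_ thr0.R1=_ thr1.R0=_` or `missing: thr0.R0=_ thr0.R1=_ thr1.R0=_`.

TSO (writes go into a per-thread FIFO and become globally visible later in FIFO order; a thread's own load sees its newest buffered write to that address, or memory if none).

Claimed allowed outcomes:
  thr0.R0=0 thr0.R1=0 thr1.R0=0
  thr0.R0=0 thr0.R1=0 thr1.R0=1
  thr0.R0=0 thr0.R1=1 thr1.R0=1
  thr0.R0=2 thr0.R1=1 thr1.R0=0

outcome vector order: (thr0.R0,thr0.R1,thr1.R0)
under TSO → 0/0/0; 0/0/1; 0/1/0; 0/1/1; 2/1/0
TSO∖claimed = {0/1/0}

missing: thr0.R0=0 thr0.R1=1 thr1.R0=0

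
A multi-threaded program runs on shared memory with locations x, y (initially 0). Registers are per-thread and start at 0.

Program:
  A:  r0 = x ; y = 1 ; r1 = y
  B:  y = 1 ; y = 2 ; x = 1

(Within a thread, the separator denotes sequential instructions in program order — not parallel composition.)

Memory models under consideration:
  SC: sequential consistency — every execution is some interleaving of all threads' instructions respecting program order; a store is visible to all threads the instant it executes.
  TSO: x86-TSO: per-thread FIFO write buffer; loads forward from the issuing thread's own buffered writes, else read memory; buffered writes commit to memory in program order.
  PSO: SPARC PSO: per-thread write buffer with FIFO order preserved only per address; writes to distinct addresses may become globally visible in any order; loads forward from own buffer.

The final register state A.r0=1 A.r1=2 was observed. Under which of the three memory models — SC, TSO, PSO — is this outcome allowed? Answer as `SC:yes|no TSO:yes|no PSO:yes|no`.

outcome vector order: (A.r0,A.r1)
SC: 3 outcomes — {<0 1> <0 2> <1 1>}
TSO: 3 outcomes — {<0 1> <0 2> <1 1>}
PSO: 4 outcomes — {<0 1> <0 2> <1 1> <1 2>}
target <1 2> ∈ {PSO}

SC:no TSO:no PSO:yes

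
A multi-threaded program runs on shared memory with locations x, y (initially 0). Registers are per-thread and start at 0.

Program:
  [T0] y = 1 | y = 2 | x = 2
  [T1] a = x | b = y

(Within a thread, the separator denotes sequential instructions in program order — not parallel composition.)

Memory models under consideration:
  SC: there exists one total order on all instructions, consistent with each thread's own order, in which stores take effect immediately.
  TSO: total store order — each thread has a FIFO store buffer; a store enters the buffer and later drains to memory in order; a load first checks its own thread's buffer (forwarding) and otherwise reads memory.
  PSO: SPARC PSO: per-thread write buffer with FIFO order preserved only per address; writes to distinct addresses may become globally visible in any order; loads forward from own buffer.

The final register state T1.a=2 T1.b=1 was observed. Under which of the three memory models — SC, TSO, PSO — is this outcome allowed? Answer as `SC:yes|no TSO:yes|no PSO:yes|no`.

SC:no TSO:no PSO:yes

outcome vector order: (T1.a,T1.b)
[SC] allowed = {0/0; 0/1; 0/2; 2/2}
[TSO] allowed = {0/0; 0/1; 0/2; 2/2}
[PSO] allowed = {0/0; 0/1; 0/2; 2/0; 2/1; 2/2}
target 2/1 ∈ {PSO}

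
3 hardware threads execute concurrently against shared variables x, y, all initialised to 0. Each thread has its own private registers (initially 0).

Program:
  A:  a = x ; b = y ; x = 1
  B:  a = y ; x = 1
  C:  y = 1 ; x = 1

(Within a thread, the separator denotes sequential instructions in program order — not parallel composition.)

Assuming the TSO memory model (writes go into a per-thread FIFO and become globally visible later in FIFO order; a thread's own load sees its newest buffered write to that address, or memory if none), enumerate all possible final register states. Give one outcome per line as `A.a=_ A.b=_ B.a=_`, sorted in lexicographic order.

outcome vector order: (A.a,A.b,B.a)
|TSO outcomes| = 7

A.a=0 A.b=0 B.a=0
A.a=0 A.b=0 B.a=1
A.a=0 A.b=1 B.a=0
A.a=0 A.b=1 B.a=1
A.a=1 A.b=0 B.a=0
A.a=1 A.b=1 B.a=0
A.a=1 A.b=1 B.a=1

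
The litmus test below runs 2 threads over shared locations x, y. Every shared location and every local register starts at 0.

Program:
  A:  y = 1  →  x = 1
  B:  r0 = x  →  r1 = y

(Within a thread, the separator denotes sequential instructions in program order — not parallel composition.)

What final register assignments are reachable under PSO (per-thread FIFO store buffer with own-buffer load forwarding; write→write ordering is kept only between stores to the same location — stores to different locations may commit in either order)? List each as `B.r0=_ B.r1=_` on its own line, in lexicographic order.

outcome vector order: (B.r0,B.r1)
|PSO outcomes| = 4

B.r0=0 B.r1=0
B.r0=0 B.r1=1
B.r0=1 B.r1=0
B.r0=1 B.r1=1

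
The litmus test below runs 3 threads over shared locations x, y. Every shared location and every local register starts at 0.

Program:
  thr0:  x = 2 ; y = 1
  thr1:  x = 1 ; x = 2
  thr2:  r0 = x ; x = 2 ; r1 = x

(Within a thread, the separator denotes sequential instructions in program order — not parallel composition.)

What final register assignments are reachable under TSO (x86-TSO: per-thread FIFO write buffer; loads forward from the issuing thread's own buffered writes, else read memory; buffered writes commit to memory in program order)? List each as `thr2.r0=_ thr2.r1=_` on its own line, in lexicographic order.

thr2.r0=0 thr2.r1=1
thr2.r0=0 thr2.r1=2
thr2.r0=1 thr2.r1=2
thr2.r0=2 thr2.r1=1
thr2.r0=2 thr2.r1=2

outcome vector order: (thr2.r0,thr2.r1)
|TSO outcomes| = 5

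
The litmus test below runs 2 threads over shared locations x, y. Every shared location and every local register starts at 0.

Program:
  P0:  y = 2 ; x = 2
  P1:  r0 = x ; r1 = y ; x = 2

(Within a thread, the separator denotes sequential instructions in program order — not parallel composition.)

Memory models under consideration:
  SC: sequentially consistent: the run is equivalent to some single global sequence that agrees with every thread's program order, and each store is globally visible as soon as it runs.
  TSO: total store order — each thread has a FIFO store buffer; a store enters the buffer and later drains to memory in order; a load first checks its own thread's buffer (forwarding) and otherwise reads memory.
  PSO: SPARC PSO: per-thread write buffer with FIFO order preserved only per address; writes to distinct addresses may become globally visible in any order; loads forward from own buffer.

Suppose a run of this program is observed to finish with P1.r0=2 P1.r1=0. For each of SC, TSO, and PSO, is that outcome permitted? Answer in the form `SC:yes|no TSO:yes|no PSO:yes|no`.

SC:no TSO:no PSO:yes

outcome vector order: (P1.r0,P1.r1)
SC (3): 0/0, 0/2, 2/2
TSO (3): 0/0, 0/2, 2/2
PSO (4): 0/0, 0/2, 2/0, 2/2
target 2/0 ∈ {PSO}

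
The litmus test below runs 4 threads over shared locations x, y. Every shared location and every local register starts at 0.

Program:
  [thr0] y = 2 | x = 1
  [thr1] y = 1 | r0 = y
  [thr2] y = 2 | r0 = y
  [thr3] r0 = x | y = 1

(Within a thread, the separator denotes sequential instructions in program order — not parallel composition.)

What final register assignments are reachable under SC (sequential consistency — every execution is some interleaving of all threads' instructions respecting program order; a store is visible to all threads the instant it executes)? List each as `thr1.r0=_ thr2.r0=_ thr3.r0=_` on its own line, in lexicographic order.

outcome vector order: (thr1.r0,thr2.r0,thr3.r0)
|SC outcomes| = 8

thr1.r0=1 thr2.r0=1 thr3.r0=0
thr1.r0=1 thr2.r0=1 thr3.r0=1
thr1.r0=1 thr2.r0=2 thr3.r0=0
thr1.r0=1 thr2.r0=2 thr3.r0=1
thr1.r0=2 thr2.r0=1 thr3.r0=0
thr1.r0=2 thr2.r0=1 thr3.r0=1
thr1.r0=2 thr2.r0=2 thr3.r0=0
thr1.r0=2 thr2.r0=2 thr3.r0=1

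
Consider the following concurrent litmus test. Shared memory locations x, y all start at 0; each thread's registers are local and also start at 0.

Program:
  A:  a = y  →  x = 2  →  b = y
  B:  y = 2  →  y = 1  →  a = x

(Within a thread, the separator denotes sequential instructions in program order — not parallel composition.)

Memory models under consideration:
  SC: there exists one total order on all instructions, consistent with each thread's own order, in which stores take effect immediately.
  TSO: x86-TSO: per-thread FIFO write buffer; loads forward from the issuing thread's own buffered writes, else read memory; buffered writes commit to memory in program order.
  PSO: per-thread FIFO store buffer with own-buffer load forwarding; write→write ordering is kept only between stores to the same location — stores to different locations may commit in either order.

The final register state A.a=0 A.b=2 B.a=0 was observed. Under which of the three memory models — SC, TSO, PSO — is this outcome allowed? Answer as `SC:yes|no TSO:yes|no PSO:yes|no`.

SC:no TSO:yes PSO:yes

outcome vector order: (A.a,A.b,B.a)
SC (9): (0,0,2) (0,1,0) (0,1,2) (0,2,2) (1,1,0) (1,1,2) (2,1,0) (2,1,2) (2,2,2)
TSO (12): (0,0,0) (0,0,2) (0,1,0) (0,1,2) (0,2,0) (0,2,2) (1,1,0) (1,1,2) (2,1,0) (2,1,2) (2,2,0) (2,2,2)
PSO (12): (0,0,0) (0,0,2) (0,1,0) (0,1,2) (0,2,0) (0,2,2) (1,1,0) (1,1,2) (2,1,0) (2,1,2) (2,2,0) (2,2,2)
target (0,2,0) ∈ {TSO,PSO}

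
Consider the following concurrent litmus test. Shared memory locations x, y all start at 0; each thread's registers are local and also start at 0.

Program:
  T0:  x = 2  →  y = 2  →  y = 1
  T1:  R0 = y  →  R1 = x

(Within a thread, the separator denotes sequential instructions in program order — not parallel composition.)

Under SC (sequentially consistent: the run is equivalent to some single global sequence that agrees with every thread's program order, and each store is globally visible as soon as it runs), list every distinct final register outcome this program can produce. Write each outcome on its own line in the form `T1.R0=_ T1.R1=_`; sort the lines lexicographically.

T1.R0=0 T1.R1=0
T1.R0=0 T1.R1=2
T1.R0=1 T1.R1=2
T1.R0=2 T1.R1=2

outcome vector order: (T1.R0,T1.R1)
|SC outcomes| = 4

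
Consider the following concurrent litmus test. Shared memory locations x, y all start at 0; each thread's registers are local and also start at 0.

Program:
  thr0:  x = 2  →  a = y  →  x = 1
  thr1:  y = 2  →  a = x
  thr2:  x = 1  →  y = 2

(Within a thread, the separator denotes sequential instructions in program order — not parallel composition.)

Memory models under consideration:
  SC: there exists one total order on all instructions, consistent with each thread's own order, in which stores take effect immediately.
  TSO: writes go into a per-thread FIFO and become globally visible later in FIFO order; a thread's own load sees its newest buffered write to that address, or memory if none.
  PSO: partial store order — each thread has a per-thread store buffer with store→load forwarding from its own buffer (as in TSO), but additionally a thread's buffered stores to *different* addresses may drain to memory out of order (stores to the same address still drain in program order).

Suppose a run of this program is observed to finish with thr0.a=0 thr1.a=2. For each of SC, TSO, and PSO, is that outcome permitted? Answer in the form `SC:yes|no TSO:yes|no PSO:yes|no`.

outcome vector order: (thr0.a,thr1.a)
[SC] allowed = {01; 02; 20; 21; 22}
[TSO] allowed = {00; 01; 02; 20; 21; 22}
[PSO] allowed = {00; 01; 02; 20; 21; 22}
target 02 ∈ {SC,TSO,PSO}

SC:yes TSO:yes PSO:yes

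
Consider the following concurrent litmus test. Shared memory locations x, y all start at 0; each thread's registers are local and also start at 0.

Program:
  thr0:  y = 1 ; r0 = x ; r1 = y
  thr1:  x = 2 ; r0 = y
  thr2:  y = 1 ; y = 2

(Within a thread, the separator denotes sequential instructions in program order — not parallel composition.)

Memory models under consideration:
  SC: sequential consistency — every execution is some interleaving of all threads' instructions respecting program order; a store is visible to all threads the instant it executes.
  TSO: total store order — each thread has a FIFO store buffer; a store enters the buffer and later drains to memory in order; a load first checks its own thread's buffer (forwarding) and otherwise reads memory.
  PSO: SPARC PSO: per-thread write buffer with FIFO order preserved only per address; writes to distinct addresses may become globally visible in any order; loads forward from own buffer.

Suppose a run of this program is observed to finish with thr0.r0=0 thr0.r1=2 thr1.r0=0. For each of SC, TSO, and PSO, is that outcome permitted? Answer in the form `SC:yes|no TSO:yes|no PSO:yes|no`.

outcome vector order: (thr0.r0,thr0.r1,thr1.r0)
under SC → 0/1/1 0/1/2 0/2/1 0/2/2 2/1/0 2/1/1 2/1/2 2/2/0 2/2/1 2/2/2
under TSO → 0/1/0 0/1/1 0/1/2 0/2/0 0/2/1 0/2/2 2/1/0 2/1/1 2/1/2 2/2/0 2/2/1 2/2/2
under PSO → 0/1/0 0/1/1 0/1/2 0/2/0 0/2/1 0/2/2 2/1/0 2/1/1 2/1/2 2/2/0 2/2/1 2/2/2
target 0/2/0 ∈ {TSO,PSO}

SC:no TSO:yes PSO:yes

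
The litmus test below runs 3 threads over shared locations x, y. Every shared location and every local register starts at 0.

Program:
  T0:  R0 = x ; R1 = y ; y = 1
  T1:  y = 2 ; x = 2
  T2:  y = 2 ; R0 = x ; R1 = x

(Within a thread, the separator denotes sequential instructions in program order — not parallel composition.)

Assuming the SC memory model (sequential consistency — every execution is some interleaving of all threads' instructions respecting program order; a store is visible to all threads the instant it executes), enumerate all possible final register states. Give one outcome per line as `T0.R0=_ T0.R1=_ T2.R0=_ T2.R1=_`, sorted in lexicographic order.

T0.R0=0 T0.R1=0 T2.R0=0 T2.R1=0
T0.R0=0 T0.R1=0 T2.R0=0 T2.R1=2
T0.R0=0 T0.R1=0 T2.R0=2 T2.R1=2
T0.R0=0 T0.R1=2 T2.R0=0 T2.R1=0
T0.R0=0 T0.R1=2 T2.R0=0 T2.R1=2
T0.R0=0 T0.R1=2 T2.R0=2 T2.R1=2
T0.R0=2 T0.R1=2 T2.R0=0 T2.R1=0
T0.R0=2 T0.R1=2 T2.R0=0 T2.R1=2
T0.R0=2 T0.R1=2 T2.R0=2 T2.R1=2

outcome vector order: (T0.R0,T0.R1,T2.R0,T2.R1)
|SC outcomes| = 9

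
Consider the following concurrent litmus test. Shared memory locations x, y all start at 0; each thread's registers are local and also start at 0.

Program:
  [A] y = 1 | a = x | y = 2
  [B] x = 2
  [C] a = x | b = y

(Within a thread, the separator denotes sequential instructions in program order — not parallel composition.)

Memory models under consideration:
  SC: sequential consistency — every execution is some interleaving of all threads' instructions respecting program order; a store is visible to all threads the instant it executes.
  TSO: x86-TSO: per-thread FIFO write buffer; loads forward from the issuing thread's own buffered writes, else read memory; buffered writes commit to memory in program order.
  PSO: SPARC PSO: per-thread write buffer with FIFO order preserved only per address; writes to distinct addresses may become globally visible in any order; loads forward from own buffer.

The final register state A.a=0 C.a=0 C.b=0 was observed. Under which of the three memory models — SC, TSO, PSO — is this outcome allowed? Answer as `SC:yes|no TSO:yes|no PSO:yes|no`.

SC:yes TSO:yes PSO:yes

outcome vector order: (A.a,C.a,C.b)
SC (11): (0,0,0) (0,0,1) (0,0,2) (0,2,1) (0,2,2) (2,0,0) (2,0,1) (2,0,2) (2,2,0) (2,2,1) (2,2,2)
TSO (12): (0,0,0) (0,0,1) (0,0,2) (0,2,0) (0,2,1) (0,2,2) (2,0,0) (2,0,1) (2,0,2) (2,2,0) (2,2,1) (2,2,2)
PSO (12): (0,0,0) (0,0,1) (0,0,2) (0,2,0) (0,2,1) (0,2,2) (2,0,0) (2,0,1) (2,0,2) (2,2,0) (2,2,1) (2,2,2)
target (0,0,0) ∈ {SC,TSO,PSO}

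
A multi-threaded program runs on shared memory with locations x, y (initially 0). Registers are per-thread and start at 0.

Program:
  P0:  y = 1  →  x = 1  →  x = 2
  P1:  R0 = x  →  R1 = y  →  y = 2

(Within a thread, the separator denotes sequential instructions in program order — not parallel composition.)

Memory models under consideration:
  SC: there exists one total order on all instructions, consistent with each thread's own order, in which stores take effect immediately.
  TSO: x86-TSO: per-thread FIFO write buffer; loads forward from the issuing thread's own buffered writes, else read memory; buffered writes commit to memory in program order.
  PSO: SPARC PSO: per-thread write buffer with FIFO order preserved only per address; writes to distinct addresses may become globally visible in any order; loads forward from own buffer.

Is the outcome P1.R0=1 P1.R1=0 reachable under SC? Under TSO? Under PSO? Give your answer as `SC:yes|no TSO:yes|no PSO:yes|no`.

outcome vector order: (P1.R0,P1.R1)
SC: 4 outcomes — {00 01 11 21}
TSO: 4 outcomes — {00 01 11 21}
PSO: 6 outcomes — {00 01 10 11 20 21}
target 10 ∈ {PSO}

SC:no TSO:no PSO:yes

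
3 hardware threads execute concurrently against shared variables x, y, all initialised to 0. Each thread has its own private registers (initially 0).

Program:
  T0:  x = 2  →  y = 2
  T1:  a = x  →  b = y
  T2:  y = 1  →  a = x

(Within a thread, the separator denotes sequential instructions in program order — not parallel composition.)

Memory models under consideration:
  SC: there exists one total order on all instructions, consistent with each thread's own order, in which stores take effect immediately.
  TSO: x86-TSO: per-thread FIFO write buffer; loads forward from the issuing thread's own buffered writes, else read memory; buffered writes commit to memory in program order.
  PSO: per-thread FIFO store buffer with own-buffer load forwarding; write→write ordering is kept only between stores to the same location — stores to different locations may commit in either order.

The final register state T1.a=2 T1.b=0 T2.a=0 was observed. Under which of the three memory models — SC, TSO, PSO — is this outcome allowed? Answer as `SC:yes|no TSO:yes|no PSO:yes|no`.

outcome vector order: (T1.a,T1.b,T2.a)
SC: 11 outcomes — {0/0/0; 0/0/2; 0/1/0; 0/1/2; 0/2/0; 0/2/2; 2/0/2; 2/1/0; 2/1/2; 2/2/0; 2/2/2}
TSO: 12 outcomes — {0/0/0; 0/0/2; 0/1/0; 0/1/2; 0/2/0; 0/2/2; 2/0/0; 2/0/2; 2/1/0; 2/1/2; 2/2/0; 2/2/2}
PSO: 12 outcomes — {0/0/0; 0/0/2; 0/1/0; 0/1/2; 0/2/0; 0/2/2; 2/0/0; 2/0/2; 2/1/0; 2/1/2; 2/2/0; 2/2/2}
target 2/0/0 ∈ {TSO,PSO}

SC:no TSO:yes PSO:yes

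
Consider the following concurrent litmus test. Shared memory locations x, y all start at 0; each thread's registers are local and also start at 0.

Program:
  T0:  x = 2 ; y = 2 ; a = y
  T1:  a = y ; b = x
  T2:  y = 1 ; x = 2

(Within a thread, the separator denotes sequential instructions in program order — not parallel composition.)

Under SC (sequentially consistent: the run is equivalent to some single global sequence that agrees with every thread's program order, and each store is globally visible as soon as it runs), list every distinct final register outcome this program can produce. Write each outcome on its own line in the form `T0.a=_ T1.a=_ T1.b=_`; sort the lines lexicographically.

outcome vector order: (T0.a,T1.a,T1.b)
|SC outcomes| = 9

T0.a=1 T1.a=0 T1.b=0
T0.a=1 T1.a=0 T1.b=2
T0.a=1 T1.a=1 T1.b=2
T0.a=1 T1.a=2 T1.b=2
T0.a=2 T1.a=0 T1.b=0
T0.a=2 T1.a=0 T1.b=2
T0.a=2 T1.a=1 T1.b=0
T0.a=2 T1.a=1 T1.b=2
T0.a=2 T1.a=2 T1.b=2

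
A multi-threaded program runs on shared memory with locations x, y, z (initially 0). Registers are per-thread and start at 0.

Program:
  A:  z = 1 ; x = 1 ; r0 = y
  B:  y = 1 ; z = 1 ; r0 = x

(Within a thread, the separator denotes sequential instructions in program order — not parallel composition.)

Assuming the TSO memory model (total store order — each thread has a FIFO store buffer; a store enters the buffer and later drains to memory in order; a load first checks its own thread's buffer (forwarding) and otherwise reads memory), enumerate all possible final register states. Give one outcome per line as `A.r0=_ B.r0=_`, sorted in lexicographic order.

A.r0=0 B.r0=0
A.r0=0 B.r0=1
A.r0=1 B.r0=0
A.r0=1 B.r0=1

outcome vector order: (A.r0,B.r0)
|TSO outcomes| = 4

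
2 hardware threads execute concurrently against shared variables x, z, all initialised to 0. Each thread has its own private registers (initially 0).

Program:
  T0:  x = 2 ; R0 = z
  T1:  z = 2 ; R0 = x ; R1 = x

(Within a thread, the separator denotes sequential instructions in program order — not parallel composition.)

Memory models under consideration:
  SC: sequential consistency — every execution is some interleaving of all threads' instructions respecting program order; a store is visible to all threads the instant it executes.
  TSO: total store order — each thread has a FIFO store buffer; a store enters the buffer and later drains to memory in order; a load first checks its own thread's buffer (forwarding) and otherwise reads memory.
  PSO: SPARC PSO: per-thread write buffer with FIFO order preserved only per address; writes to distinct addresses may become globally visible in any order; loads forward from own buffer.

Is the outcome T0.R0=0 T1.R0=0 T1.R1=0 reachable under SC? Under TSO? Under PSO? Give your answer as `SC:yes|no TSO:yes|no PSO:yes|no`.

SC:no TSO:yes PSO:yes

outcome vector order: (T0.R0,T1.R0,T1.R1)
[SC] allowed = {022 200 202 222}
[TSO] allowed = {000 002 022 200 202 222}
[PSO] allowed = {000 002 022 200 202 222}
target 000 ∈ {TSO,PSO}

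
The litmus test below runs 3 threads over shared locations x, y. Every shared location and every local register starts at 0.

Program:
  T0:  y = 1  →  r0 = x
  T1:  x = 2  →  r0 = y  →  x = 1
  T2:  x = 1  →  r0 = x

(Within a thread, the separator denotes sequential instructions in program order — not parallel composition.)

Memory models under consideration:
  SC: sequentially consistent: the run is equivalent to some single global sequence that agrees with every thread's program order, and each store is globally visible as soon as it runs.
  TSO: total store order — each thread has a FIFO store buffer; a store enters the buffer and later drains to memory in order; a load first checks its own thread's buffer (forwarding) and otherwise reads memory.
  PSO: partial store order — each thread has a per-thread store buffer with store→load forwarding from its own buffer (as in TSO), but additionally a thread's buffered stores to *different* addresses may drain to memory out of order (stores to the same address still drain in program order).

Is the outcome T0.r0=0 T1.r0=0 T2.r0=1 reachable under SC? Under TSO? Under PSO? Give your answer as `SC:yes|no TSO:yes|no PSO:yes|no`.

outcome vector order: (T0.r0,T1.r0,T2.r0)
[SC] allowed = {0/1/1 0/1/2 1/0/1 1/0/2 1/1/1 1/1/2 2/0/1 2/0/2 2/1/1 2/1/2}
[TSO] allowed = {0/0/1 0/0/2 0/1/1 0/1/2 1/0/1 1/0/2 1/1/1 1/1/2 2/0/1 2/0/2 2/1/1 2/1/2}
[PSO] allowed = {0/0/1 0/0/2 0/1/1 0/1/2 1/0/1 1/0/2 1/1/1 1/1/2 2/0/1 2/0/2 2/1/1 2/1/2}
target 0/0/1 ∈ {TSO,PSO}

SC:no TSO:yes PSO:yes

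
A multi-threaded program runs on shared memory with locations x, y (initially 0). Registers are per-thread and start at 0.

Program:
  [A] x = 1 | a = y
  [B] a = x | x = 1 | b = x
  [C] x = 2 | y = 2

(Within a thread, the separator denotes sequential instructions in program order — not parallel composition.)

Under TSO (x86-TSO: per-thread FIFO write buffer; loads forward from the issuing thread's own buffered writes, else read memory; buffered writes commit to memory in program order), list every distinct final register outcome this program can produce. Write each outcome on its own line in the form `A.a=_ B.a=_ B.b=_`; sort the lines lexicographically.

outcome vector order: (A.a,B.a,B.b)
|TSO outcomes| = 10

A.a=0 B.a=0 B.b=1
A.a=0 B.a=0 B.b=2
A.a=0 B.a=1 B.b=1
A.a=0 B.a=1 B.b=2
A.a=0 B.a=2 B.b=1
A.a=2 B.a=0 B.b=1
A.a=2 B.a=0 B.b=2
A.a=2 B.a=1 B.b=1
A.a=2 B.a=1 B.b=2
A.a=2 B.a=2 B.b=1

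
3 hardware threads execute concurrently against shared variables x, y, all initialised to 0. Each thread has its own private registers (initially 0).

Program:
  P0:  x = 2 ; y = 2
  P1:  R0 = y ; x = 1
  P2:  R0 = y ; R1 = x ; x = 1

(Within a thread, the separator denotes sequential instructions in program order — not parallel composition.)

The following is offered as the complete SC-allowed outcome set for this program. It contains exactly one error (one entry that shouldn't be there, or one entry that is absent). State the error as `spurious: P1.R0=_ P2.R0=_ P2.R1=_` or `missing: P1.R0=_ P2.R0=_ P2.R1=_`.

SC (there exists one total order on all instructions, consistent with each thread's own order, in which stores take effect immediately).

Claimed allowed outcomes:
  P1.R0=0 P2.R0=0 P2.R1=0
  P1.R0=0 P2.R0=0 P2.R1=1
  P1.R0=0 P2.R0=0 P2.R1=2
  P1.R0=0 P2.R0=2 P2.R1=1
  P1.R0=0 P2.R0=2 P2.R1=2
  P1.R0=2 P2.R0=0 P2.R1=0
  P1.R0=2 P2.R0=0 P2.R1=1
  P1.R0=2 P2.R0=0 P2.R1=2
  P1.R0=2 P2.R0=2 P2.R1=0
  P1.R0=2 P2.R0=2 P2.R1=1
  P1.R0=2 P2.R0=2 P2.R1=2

outcome vector order: (P1.R0,P2.R0,P2.R1)
[SC] allowed = {(0,0,0), (0,0,1), (0,0,2), (0,2,1), (0,2,2), (2,0,0), (2,0,1), (2,0,2), (2,2,1), (2,2,2)}
claimed∖SC = {(2,2,0)}

spurious: P1.R0=2 P2.R0=2 P2.R1=0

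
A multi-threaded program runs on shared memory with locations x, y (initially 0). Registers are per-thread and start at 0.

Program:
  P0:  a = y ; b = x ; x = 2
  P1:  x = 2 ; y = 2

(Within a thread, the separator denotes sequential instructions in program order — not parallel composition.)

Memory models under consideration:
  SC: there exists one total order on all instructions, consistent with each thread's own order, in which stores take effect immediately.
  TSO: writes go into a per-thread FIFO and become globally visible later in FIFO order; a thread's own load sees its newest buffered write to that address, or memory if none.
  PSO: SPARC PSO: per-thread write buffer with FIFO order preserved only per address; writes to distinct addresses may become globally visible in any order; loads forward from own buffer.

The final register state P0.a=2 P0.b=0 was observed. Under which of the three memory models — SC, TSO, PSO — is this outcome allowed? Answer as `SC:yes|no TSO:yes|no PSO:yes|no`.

SC:no TSO:no PSO:yes

outcome vector order: (P0.a,P0.b)
SC: 3 outcomes — {0/0, 0/2, 2/2}
TSO: 3 outcomes — {0/0, 0/2, 2/2}
PSO: 4 outcomes — {0/0, 0/2, 2/0, 2/2}
target 2/0 ∈ {PSO}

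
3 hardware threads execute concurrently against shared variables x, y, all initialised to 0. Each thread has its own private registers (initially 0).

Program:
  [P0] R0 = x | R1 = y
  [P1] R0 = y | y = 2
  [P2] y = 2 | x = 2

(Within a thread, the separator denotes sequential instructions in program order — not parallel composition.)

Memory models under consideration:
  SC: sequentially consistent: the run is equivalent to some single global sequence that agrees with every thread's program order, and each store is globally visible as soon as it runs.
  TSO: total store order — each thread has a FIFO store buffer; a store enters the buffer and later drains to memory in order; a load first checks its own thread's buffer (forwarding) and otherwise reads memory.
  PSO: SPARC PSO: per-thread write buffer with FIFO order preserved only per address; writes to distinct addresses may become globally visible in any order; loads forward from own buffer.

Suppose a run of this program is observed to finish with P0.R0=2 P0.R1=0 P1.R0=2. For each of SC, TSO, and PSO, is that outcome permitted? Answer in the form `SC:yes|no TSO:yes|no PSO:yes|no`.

outcome vector order: (P0.R0,P0.R1,P1.R0)
SC: 6 outcomes — {0/0/0; 0/0/2; 0/2/0; 0/2/2; 2/2/0; 2/2/2}
TSO: 6 outcomes — {0/0/0; 0/0/2; 0/2/0; 0/2/2; 2/2/0; 2/2/2}
PSO: 8 outcomes — {0/0/0; 0/0/2; 0/2/0; 0/2/2; 2/0/0; 2/0/2; 2/2/0; 2/2/2}
target 2/0/2 ∈ {PSO}

SC:no TSO:no PSO:yes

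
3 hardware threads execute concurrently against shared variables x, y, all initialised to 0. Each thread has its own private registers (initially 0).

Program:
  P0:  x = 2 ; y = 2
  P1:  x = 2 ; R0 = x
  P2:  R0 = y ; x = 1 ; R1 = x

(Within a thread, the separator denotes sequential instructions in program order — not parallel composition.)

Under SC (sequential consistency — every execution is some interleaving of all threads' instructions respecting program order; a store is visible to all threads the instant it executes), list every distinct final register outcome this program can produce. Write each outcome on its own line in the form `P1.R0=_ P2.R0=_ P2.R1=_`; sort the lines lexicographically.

outcome vector order: (P1.R0,P2.R0,P2.R1)
|SC outcomes| = 7

P1.R0=1 P2.R0=0 P2.R1=1
P1.R0=1 P2.R0=0 P2.R1=2
P1.R0=1 P2.R0=2 P2.R1=1
P1.R0=2 P2.R0=0 P2.R1=1
P1.R0=2 P2.R0=0 P2.R1=2
P1.R0=2 P2.R0=2 P2.R1=1
P1.R0=2 P2.R0=2 P2.R1=2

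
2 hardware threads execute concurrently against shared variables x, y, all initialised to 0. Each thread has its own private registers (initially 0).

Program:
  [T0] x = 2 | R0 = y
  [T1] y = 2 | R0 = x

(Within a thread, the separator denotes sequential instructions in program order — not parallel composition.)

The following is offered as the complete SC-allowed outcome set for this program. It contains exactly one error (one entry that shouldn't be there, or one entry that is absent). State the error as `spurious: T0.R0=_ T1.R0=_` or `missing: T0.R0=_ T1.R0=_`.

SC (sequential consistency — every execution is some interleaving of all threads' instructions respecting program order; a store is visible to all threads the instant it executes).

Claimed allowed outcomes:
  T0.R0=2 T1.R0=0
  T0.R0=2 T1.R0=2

missing: T0.R0=0 T1.R0=2

outcome vector order: (T0.R0,T1.R0)
under SC → 0/2, 2/0, 2/2
SC∖claimed = {0/2}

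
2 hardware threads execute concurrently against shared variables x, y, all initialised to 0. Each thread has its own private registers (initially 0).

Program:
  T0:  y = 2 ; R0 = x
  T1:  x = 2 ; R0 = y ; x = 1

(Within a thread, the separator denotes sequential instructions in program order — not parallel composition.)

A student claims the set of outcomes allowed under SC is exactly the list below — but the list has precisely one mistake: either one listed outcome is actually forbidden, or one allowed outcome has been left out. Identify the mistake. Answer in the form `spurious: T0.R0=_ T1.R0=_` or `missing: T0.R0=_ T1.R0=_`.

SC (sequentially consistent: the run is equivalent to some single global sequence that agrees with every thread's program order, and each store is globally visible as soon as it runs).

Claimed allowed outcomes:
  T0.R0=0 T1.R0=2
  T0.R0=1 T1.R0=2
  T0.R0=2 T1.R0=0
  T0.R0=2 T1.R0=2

missing: T0.R0=1 T1.R0=0

outcome vector order: (T0.R0,T1.R0)
SC: 5 outcomes — {0/2; 1/0; 1/2; 2/0; 2/2}
SC∖claimed = {1/0}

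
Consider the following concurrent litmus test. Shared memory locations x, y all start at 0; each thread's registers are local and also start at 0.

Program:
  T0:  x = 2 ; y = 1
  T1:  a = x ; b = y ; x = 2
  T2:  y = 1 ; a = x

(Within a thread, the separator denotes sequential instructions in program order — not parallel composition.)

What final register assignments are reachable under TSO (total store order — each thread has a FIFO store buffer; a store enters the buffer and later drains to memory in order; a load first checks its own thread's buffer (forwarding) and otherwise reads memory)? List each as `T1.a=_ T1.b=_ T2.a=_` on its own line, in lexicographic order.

outcome vector order: (T1.a,T1.b,T2.a)
|TSO outcomes| = 8

T1.a=0 T1.b=0 T2.a=0
T1.a=0 T1.b=0 T2.a=2
T1.a=0 T1.b=1 T2.a=0
T1.a=0 T1.b=1 T2.a=2
T1.a=2 T1.b=0 T2.a=0
T1.a=2 T1.b=0 T2.a=2
T1.a=2 T1.b=1 T2.a=0
T1.a=2 T1.b=1 T2.a=2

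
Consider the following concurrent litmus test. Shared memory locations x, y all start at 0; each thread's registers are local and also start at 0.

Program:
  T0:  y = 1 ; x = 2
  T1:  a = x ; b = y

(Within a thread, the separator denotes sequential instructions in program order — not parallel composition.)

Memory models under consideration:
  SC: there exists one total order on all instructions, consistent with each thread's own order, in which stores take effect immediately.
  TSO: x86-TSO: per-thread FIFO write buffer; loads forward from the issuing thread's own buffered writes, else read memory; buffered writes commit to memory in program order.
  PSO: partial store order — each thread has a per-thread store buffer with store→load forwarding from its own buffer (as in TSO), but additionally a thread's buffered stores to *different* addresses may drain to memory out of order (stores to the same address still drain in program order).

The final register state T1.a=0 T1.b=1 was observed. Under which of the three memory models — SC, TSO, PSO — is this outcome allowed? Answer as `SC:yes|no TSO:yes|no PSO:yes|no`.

SC:yes TSO:yes PSO:yes

outcome vector order: (T1.a,T1.b)
under SC → (0,0); (0,1); (2,1)
under TSO → (0,0); (0,1); (2,1)
under PSO → (0,0); (0,1); (2,0); (2,1)
target (0,1) ∈ {SC,TSO,PSO}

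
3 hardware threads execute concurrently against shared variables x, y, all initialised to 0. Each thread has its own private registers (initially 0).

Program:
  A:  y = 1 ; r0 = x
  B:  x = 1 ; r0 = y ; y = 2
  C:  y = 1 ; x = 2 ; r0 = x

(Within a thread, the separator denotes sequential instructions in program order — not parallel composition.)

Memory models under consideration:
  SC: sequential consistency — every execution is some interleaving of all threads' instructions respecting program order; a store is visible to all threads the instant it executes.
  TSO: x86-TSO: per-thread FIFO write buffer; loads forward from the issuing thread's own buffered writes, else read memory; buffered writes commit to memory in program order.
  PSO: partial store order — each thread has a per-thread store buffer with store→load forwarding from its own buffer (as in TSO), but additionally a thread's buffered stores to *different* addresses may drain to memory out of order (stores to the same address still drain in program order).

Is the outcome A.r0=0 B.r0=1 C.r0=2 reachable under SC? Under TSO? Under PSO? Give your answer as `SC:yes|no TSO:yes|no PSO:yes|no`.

outcome vector order: (A.r0,B.r0,C.r0)
SC (8): (0,1,1) (0,1,2) (1,0,2) (1,1,1) (1,1,2) (2,0,2) (2,1,1) (2,1,2)
TSO (12): (0,0,1) (0,0,2) (0,1,1) (0,1,2) (1,0,1) (1,0,2) (1,1,1) (1,1,2) (2,0,1) (2,0,2) (2,1,1) (2,1,2)
PSO (12): (0,0,1) (0,0,2) (0,1,1) (0,1,2) (1,0,1) (1,0,2) (1,1,1) (1,1,2) (2,0,1) (2,0,2) (2,1,1) (2,1,2)
target (0,1,2) ∈ {SC,TSO,PSO}

SC:yes TSO:yes PSO:yes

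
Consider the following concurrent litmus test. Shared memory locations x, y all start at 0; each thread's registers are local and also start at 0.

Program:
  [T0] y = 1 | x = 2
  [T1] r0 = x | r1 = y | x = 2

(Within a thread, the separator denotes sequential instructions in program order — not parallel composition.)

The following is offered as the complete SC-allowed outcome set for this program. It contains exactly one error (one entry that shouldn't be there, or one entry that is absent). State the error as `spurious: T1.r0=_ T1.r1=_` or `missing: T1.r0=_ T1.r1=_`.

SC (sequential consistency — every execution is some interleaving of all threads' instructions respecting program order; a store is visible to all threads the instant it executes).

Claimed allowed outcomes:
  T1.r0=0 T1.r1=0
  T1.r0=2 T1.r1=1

missing: T1.r0=0 T1.r1=1

outcome vector order: (T1.r0,T1.r1)
under SC → (0,0) (0,1) (2,1)
SC∖claimed = {(0,1)}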